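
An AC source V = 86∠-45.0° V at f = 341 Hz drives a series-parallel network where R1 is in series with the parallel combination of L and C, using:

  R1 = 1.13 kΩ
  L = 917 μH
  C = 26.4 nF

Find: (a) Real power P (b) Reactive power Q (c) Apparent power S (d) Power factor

Step 1 — Angular frequency: ω = 2π·f = 2π·341 = 2143 rad/s.
Step 2 — Component impedances:
  R1: Z = R = 1130 Ω
  L: Z = jωL = j·2143·0.000917 = 0 + j1.965 Ω
  C: Z = 1/(jωC) = -j/(ω·C) = 0 - j1.768e+04 Ω
Step 3 — Parallel branch: L || C = 1/(1/L + 1/C) = 0 + j1.965 Ω.
Step 4 — Series with R1: Z_total = R1 + (L || C) = 1130 + j1.965 Ω = 1130∠0.1° Ω.
Step 5 — Source phasor: V = 86∠-45.0° V = 60.81 - j60.81 V.
Step 6 — Current: I = V / Z = 0.05372 - j0.05391 A = 0.07611∠-45.1° A.
Step 7 — Complex power: S = V·I* = 6.545 + j0.01138 VA.
Step 8 — Real power: P = Re(S) = 6.545 W.
Step 9 — Reactive power: Q = Im(S) = 0.01138 VAR.
Step 10 — Apparent power: |S| = 6.545 VA.
Step 11 — Power factor: PF = P/|S| = 1 (lagging).

(a) P = 6.545 W  (b) Q = 0.01138 VAR  (c) S = 6.545 VA  (d) PF = 1 (lagging)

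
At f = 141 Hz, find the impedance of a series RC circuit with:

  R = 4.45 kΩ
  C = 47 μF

Step 1 — Angular frequency: ω = 2π·f = 2π·141 = 885.9 rad/s.
Step 2 — Component impedances:
  R: Z = R = 4450 Ω
  C: Z = 1/(jωC) = -j/(ω·C) = 0 - j24.02 Ω
Step 3 — Series combination: Z_total = R + C = 4450 - j24.02 Ω = 4450∠-0.3° Ω.

Z = 4450 - j24.02 Ω = 4450∠-0.3° Ω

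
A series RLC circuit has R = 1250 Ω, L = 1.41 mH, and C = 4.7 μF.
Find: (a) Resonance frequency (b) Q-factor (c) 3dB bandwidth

Step 1 — Resonance condition Im(Z)=0 gives ω₀ = 1/√(LC).
Step 2 — ω₀ = 1/√(0.00141·4.7e-06) = 1.228e+04 rad/s.
Step 3 — f₀ = ω₀/(2π) = 1955 Hz.
Step 4 — Series Q: Q = ω₀L/R = 1.228e+04·0.00141/1250 = 0.01386.
Step 5 — 3dB bandwidth: Δω = ω₀/Q = 8.865e+05 rad/s; BW = Δω/(2π) = 1.411e+05 Hz.

(a) f₀ = 1955 Hz  (b) Q = 0.01386  (c) BW = 1.411e+05 Hz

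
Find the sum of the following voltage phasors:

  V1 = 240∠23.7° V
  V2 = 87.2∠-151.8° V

Step 1 — Convert each phasor to rectangular form:
  V1 = 240·(cos(23.7°) + j·sin(23.7°)) = 219.8 + j96.47 V
  V2 = 87.2·(cos(-151.8°) + j·sin(-151.8°)) = -76.85 - j41.21 V
Step 2 — Sum components: V_total = 142.9 + j55.26 V.
Step 3 — Convert to polar: |V_total| = 153.2 V, ∠V_total = 21.1°.

V_total = 153.2∠21.1° V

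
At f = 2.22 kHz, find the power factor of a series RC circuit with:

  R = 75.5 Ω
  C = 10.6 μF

Step 1 — Angular frequency: ω = 2π·f = 2π·2220 = 1.395e+04 rad/s.
Step 2 — Component impedances:
  R: Z = R = 75.5 Ω
  C: Z = 1/(jωC) = -j/(ω·C) = 0 - j6.763 Ω
Step 3 — Series combination: Z_total = R + C = 75.5 - j6.763 Ω = 75.8∠-5.1° Ω.
Step 4 — Power factor: PF = cos(φ) = Re(Z)/|Z| = 75.5/75.8 = 0.996.
Step 5 — Type: Im(Z) = -6.763 ⇒ leading (phase φ = -5.1°).

PF = 0.996 (leading, φ = -5.1°)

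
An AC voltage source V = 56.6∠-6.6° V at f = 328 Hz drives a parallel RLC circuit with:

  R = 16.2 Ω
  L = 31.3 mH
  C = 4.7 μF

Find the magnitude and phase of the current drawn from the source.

Step 1 — Angular frequency: ω = 2π·f = 2π·328 = 2061 rad/s.
Step 2 — Component impedances:
  R: Z = R = 16.2 Ω
  L: Z = jωL = j·2061·0.0313 = 0 + j64.51 Ω
  C: Z = 1/(jωC) = -j/(ω·C) = 0 - j103.2 Ω
Step 3 — Parallel combination: 1/Z_total = 1/R + 1/L + 1/C; Z_total = 16.06 + j1.513 Ω = 16.13∠5.4° Ω.
Step 4 — Source phasor: V = 56.6∠-6.6° V = 56.22 - j6.505 V.
Step 5 — Ohm's law: I = V / Z_total = (56.22 - j6.505) / (16.06 + j1.513) = 3.433 - j0.7286 A.
Step 6 — Convert to polar: |I| = 3.509 A, ∠I = -12.0°.

I = 3.509∠-12.0° A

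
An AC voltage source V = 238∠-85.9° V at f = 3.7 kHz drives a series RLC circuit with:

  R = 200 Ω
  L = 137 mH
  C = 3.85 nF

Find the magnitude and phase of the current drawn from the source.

Step 1 — Angular frequency: ω = 2π·f = 2π·3700 = 2.325e+04 rad/s.
Step 2 — Component impedances:
  R: Z = R = 200 Ω
  L: Z = jωL = j·2.325e+04·0.137 = 0 + j3185 Ω
  C: Z = 1/(jωC) = -j/(ω·C) = 0 - j1.117e+04 Ω
Step 3 — Series combination: Z_total = R + L + C = 200 - j7988 Ω = 7990∠-88.6° Ω.
Step 4 — Source phasor: V = 238∠-85.9° V = 17.02 - j237.4 V.
Step 5 — Ohm's law: I = V / Z_total = (17.02 - j237.4) / (200 - j7988) = 0.02975 + j0.001385 A.
Step 6 — Convert to polar: |I| = 0.02979 A, ∠I = 2.7°.

I = 0.02979∠2.7° A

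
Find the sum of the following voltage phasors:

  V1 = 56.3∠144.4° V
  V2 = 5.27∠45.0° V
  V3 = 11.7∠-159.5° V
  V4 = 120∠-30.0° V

Step 1 — Convert each phasor to rectangular form:
  V1 = 56.3·(cos(144.4°) + j·sin(144.4°)) = -45.78 + j32.77 V
  V2 = 5.27·(cos(45.0°) + j·sin(45.0°)) = 3.726 + j3.726 V
  V3 = 11.7·(cos(-159.5°) + j·sin(-159.5°)) = -10.96 - j4.097 V
  V4 = 120·(cos(-30.0°) + j·sin(-30.0°)) = 103.9 - j60 V
Step 2 — Sum components: V_total = 50.91 - j27.6 V.
Step 3 — Convert to polar: |V_total| = 57.91 V, ∠V_total = -28.5°.

V_total = 57.91∠-28.5° V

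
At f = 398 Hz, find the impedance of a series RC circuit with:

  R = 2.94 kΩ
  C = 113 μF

Step 1 — Angular frequency: ω = 2π·f = 2π·398 = 2501 rad/s.
Step 2 — Component impedances:
  R: Z = R = 2940 Ω
  C: Z = 1/(jωC) = -j/(ω·C) = 0 - j3.539 Ω
Step 3 — Series combination: Z_total = R + C = 2940 - j3.539 Ω = 2940∠-0.1° Ω.

Z = 2940 - j3.539 Ω = 2940∠-0.1° Ω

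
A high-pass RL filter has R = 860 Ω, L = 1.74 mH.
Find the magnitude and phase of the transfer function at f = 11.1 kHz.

Step 1 — Angular frequency: ω = 2π·1.11e+04 = 6.974e+04 rad/s.
Step 2 — Transfer function: H(jω) = jωL/(R + jωL).
Step 3 — Numerator jωL = j·121.4; denominator R + jωL = 860 + j121.4.
Step 4 — H = 0.01952 + j0.1384.
Step 5 — Magnitude: |H| = 0.1397 (-17.1 dB); phase: φ = 82.0°.

|H| = 0.1397 (-17.1 dB), φ = 82.0°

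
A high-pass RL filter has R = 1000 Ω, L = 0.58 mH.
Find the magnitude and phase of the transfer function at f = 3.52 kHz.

Step 1 — Angular frequency: ω = 2π·3520 = 2.212e+04 rad/s.
Step 2 — Transfer function: H(jω) = jωL/(R + jωL).
Step 3 — Numerator jωL = j·12.83; denominator R + jωL = 1000 + j12.83.
Step 4 — H = 0.0001645 + j0.01283.
Step 5 — Magnitude: |H| = 0.01283 (-37.8 dB); phase: φ = 89.3°.

|H| = 0.01283 (-37.8 dB), φ = 89.3°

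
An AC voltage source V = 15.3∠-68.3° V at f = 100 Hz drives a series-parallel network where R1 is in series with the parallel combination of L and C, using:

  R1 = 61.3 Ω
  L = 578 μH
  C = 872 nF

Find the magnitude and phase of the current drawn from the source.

Step 1 — Angular frequency: ω = 2π·f = 2π·100 = 628.3 rad/s.
Step 2 — Component impedances:
  R1: Z = R = 61.3 Ω
  L: Z = jωL = j·628.3·0.000578 = 0 + j0.3632 Ω
  C: Z = 1/(jωC) = -j/(ω·C) = 0 - j1825 Ω
Step 3 — Parallel branch: L || C = 1/(1/L + 1/C) = 0 + j0.3632 Ω.
Step 4 — Series with R1: Z_total = R1 + (L || C) = 61.3 + j0.3632 Ω = 61.3∠0.3° Ω.
Step 5 — Source phasor: V = 15.3∠-68.3° V = 5.657 - j14.22 V.
Step 6 — Ohm's law: I = V / Z_total = (5.657 - j14.22) / (61.3 + j0.3632) = 0.09091 - j0.2324 A.
Step 7 — Convert to polar: |I| = 0.2496 A, ∠I = -68.6°.

I = 0.2496∠-68.6° A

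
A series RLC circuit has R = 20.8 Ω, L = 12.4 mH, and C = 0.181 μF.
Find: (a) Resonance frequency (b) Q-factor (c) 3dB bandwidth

Step 1 — Resonance condition Im(Z)=0 gives ω₀ = 1/√(LC).
Step 2 — ω₀ = 1/√(0.0124·1.81e-07) = 2.111e+04 rad/s.
Step 3 — f₀ = ω₀/(2π) = 3359 Hz.
Step 4 — Series Q: Q = ω₀L/R = 2.111e+04·0.0124/20.8 = 12.58.
Step 5 — 3dB bandwidth: Δω = ω₀/Q = 1677 rad/s; BW = Δω/(2π) = 267 Hz.

(a) f₀ = 3359 Hz  (b) Q = 12.58  (c) BW = 267 Hz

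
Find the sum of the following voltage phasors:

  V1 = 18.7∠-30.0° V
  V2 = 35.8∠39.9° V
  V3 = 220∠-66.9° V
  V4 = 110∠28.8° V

Step 1 — Convert each phasor to rectangular form:
  V1 = 18.7·(cos(-30.0°) + j·sin(-30.0°)) = 16.19 - j9.35 V
  V2 = 35.8·(cos(39.9°) + j·sin(39.9°)) = 27.46 + j22.96 V
  V3 = 220·(cos(-66.9°) + j·sin(-66.9°)) = 86.31 - j202.4 V
  V4 = 110·(cos(28.8°) + j·sin(28.8°)) = 96.39 + j52.99 V
Step 2 — Sum components: V_total = 226.4 - j135.8 V.
Step 3 — Convert to polar: |V_total| = 264 V, ∠V_total = -31.0°.

V_total = 264∠-31.0° V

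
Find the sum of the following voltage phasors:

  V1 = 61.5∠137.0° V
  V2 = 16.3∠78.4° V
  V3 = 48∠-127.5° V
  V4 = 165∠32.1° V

Step 1 — Convert each phasor to rectangular form:
  V1 = 61.5·(cos(137.0°) + j·sin(137.0°)) = -44.98 + j41.94 V
  V2 = 16.3·(cos(78.4°) + j·sin(78.4°)) = 3.278 + j15.97 V
  V3 = 48·(cos(-127.5°) + j·sin(-127.5°)) = -29.22 - j38.08 V
  V4 = 165·(cos(32.1°) + j·sin(32.1°)) = 139.8 + j87.68 V
Step 2 — Sum components: V_total = 68.85 + j107.5 V.
Step 3 — Convert to polar: |V_total| = 127.7 V, ∠V_total = 57.4°.

V_total = 127.7∠57.4° V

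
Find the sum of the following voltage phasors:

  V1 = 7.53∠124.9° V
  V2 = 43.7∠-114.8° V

Step 1 — Convert each phasor to rectangular form:
  V1 = 7.53·(cos(124.9°) + j·sin(124.9°)) = -4.308 + j6.176 V
  V2 = 43.7·(cos(-114.8°) + j·sin(-114.8°)) = -18.33 - j39.67 V
Step 2 — Sum components: V_total = -22.64 - j33.49 V.
Step 3 — Convert to polar: |V_total| = 40.43 V, ∠V_total = -124.1°.

V_total = 40.43∠-124.1° V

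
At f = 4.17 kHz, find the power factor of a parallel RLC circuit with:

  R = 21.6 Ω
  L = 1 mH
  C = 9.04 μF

Step 1 — Angular frequency: ω = 2π·f = 2π·4170 = 2.62e+04 rad/s.
Step 2 — Component impedances:
  R: Z = R = 21.6 Ω
  L: Z = jωL = j·2.62e+04·0.001 = 0 + j26.2 Ω
  C: Z = 1/(jωC) = -j/(ω·C) = 0 - j4.222 Ω
Step 3 — Parallel combination: 1/Z_total = 1/R + 1/L + 1/C; Z_total = 1.112 - j4.774 Ω = 4.902∠-76.9° Ω.
Step 4 — Power factor: PF = cos(φ) = Re(Z)/|Z| = 1.1123/4.9017 = 0.2269.
Step 5 — Type: Im(Z) = -4.774 ⇒ leading (phase φ = -76.9°).

PF = 0.2269 (leading, φ = -76.9°)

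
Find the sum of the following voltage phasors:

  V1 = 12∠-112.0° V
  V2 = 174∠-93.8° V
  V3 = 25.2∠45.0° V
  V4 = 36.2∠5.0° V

Step 1 — Convert each phasor to rectangular form:
  V1 = 12·(cos(-112.0°) + j·sin(-112.0°)) = -4.495 - j11.13 V
  V2 = 174·(cos(-93.8°) + j·sin(-93.8°)) = -11.53 - j173.6 V
  V3 = 25.2·(cos(45.0°) + j·sin(45.0°)) = 17.82 + j17.82 V
  V4 = 36.2·(cos(5.0°) + j·sin(5.0°)) = 36.06 + j3.155 V
Step 2 — Sum components: V_total = 37.85 - j163.8 V.
Step 3 — Convert to polar: |V_total| = 168.1 V, ∠V_total = -77.0°.

V_total = 168.1∠-77.0° V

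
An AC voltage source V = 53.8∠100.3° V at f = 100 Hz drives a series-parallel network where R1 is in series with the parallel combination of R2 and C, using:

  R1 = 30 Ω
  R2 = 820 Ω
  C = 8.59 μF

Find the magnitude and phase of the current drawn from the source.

Step 1 — Angular frequency: ω = 2π·f = 2π·100 = 628.3 rad/s.
Step 2 — Component impedances:
  R1: Z = R = 30 Ω
  R2: Z = R = 820 Ω
  C: Z = 1/(jωC) = -j/(ω·C) = 0 - j185.3 Ω
Step 3 — Parallel branch: R2 || C = 1/(1/R2 + 1/C) = 39.83 - j176.3 Ω.
Step 4 — Series with R1: Z_total = R1 + (R2 || C) = 69.83 - j176.3 Ω = 189.6∠-68.4° Ω.
Step 5 — Source phasor: V = 53.8∠100.3° V = -9.62 + j52.93 V.
Step 6 — Ohm's law: I = V / Z_total = (-9.62 + j52.93) / (69.83 - j176.3) = -0.2782 + j0.05565 A.
Step 7 — Convert to polar: |I| = 0.2837 A, ∠I = 168.7°.

I = 0.2837∠168.7° A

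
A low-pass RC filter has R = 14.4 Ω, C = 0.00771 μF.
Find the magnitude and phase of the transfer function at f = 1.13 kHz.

Step 1 — Angular frequency: ω = 2π·1130 = 7100 rad/s.
Step 2 — Transfer function: H(jω) = 1/(1 + jωRC).
Step 3 — Denominator: 1 + jωRC = 1 + j·7100·14.4·7.71e-09 = 1 + j0.0007883.
Step 4 — H = 1 - j0.0007883.
Step 5 — Magnitude: |H| = 1 (-0.0 dB); phase: φ = -0.0°.

|H| = 1 (-0.0 dB), φ = -0.0°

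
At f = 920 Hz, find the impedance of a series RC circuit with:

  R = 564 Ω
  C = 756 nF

Step 1 — Angular frequency: ω = 2π·f = 2π·920 = 5781 rad/s.
Step 2 — Component impedances:
  R: Z = R = 564 Ω
  C: Z = 1/(jωC) = -j/(ω·C) = 0 - j228.8 Ω
Step 3 — Series combination: Z_total = R + C = 564 - j228.8 Ω = 608.7∠-22.1° Ω.

Z = 564 - j228.8 Ω = 608.7∠-22.1° Ω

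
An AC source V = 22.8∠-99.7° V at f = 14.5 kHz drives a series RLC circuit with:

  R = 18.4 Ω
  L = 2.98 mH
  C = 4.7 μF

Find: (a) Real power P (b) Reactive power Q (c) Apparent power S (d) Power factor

Step 1 — Angular frequency: ω = 2π·f = 2π·1.45e+04 = 9.111e+04 rad/s.
Step 2 — Component impedances:
  R: Z = R = 18.4 Ω
  L: Z = jωL = j·9.111e+04·0.00298 = 0 + j271.5 Ω
  C: Z = 1/(jωC) = -j/(ω·C) = 0 - j2.335 Ω
Step 3 — Series combination: Z_total = R + L + C = 18.4 + j269.2 Ω = 269.8∠86.1° Ω.
Step 4 — Source phasor: V = 22.8∠-99.7° V = -3.842 - j22.47 V.
Step 5 — Current: I = V / Z = -0.08408 + j0.008525 A = 0.08451∠174.2° A.
Step 6 — Complex power: S = V·I* = 0.1314 + j1.922 VA.
Step 7 — Real power: P = Re(S) = 0.1314 W.
Step 8 — Reactive power: Q = Im(S) = 1.922 VAR.
Step 9 — Apparent power: |S| = 1.927 VA.
Step 10 — Power factor: PF = P/|S| = 0.0682 (lagging).

(a) P = 0.1314 W  (b) Q = 1.922 VAR  (c) S = 1.927 VA  (d) PF = 0.0682 (lagging)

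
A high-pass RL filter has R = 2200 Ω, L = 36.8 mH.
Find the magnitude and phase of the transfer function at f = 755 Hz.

Step 1 — Angular frequency: ω = 2π·755 = 4744 rad/s.
Step 2 — Transfer function: H(jω) = jωL/(R + jωL).
Step 3 — Numerator jωL = j·174.6; denominator R + jωL = 2200 + j174.6.
Step 4 — H = 0.006257 + j0.07885.
Step 5 — Magnitude: |H| = 0.0791 (-22.0 dB); phase: φ = 85.5°.

|H| = 0.0791 (-22.0 dB), φ = 85.5°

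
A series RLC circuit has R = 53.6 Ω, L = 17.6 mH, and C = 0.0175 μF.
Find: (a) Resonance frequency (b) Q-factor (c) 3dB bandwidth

Step 1 — Resonance condition Im(Z)=0 gives ω₀ = 1/√(LC).
Step 2 — ω₀ = 1/√(0.0176·1.75e-08) = 5.698e+04 rad/s.
Step 3 — f₀ = ω₀/(2π) = 9069 Hz.
Step 4 — Series Q: Q = ω₀L/R = 5.698e+04·0.0176/53.6 = 18.71.
Step 5 — 3dB bandwidth: Δω = ω₀/Q = 3045 rad/s; BW = Δω/(2π) = 484.7 Hz.

(a) f₀ = 9069 Hz  (b) Q = 18.71  (c) BW = 484.7 Hz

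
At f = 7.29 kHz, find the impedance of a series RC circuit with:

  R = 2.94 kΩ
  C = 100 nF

Step 1 — Angular frequency: ω = 2π·f = 2π·7290 = 4.58e+04 rad/s.
Step 2 — Component impedances:
  R: Z = R = 2940 Ω
  C: Z = 1/(jωC) = -j/(ω·C) = 0 - j218.3 Ω
Step 3 — Series combination: Z_total = R + C = 2940 - j218.3 Ω = 2948∠-4.2° Ω.

Z = 2940 - j218.3 Ω = 2948∠-4.2° Ω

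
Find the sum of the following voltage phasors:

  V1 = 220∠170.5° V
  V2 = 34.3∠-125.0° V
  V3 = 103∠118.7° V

Step 1 — Convert each phasor to rectangular form:
  V1 = 220·(cos(170.5°) + j·sin(170.5°)) = -217 + j36.31 V
  V2 = 34.3·(cos(-125.0°) + j·sin(-125.0°)) = -19.67 - j28.1 V
  V3 = 103·(cos(118.7°) + j·sin(118.7°)) = -49.46 + j90.35 V
Step 2 — Sum components: V_total = -286.1 + j98.56 V.
Step 3 — Convert to polar: |V_total| = 302.6 V, ∠V_total = 161.0°.

V_total = 302.6∠161.0° V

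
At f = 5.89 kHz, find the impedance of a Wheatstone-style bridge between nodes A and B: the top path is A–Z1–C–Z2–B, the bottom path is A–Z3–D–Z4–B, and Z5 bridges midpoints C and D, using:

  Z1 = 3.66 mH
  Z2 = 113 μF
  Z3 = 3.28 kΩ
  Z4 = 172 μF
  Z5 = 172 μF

Step 1 — Angular frequency: ω = 2π·f = 2π·5890 = 3.701e+04 rad/s.
Step 2 — Component impedances:
  Z1: Z = jωL = j·3.701e+04·0.00366 = 0 + j135.4 Ω
  Z2: Z = 1/(jωC) = -j/(ω·C) = 0 - j0.2391 Ω
  Z3: Z = R = 3280 Ω
  Z4: Z = 1/(jωC) = -j/(ω·C) = 0 - j0.1571 Ω
  Z5: Z = 1/(jωC) = -j/(ω·C) = 0 - j0.1571 Ω
Step 3 — Bridge requires nodal analysis (the Z5 bridge couples midpoints C and D, so the two paths cannot be reduced to a simple series/parallel combination). Setting node B to ground and injecting 1 A at node A, the 3-node admittance system at A, C, D solves to V_A = Z_AB = 5.578 + j135.1 Ω = 135.2∠87.6° Ω.

Z = 5.578 + j135.1 Ω = 135.2∠87.6° Ω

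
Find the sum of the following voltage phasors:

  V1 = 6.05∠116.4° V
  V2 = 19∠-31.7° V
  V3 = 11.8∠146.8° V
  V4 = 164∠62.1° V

Step 1 — Convert each phasor to rectangular form:
  V1 = 6.05·(cos(116.4°) + j·sin(116.4°)) = -2.69 + j5.419 V
  V2 = 19·(cos(-31.7°) + j·sin(-31.7°)) = 16.17 - j9.984 V
  V3 = 11.8·(cos(146.8°) + j·sin(146.8°)) = -9.874 + j6.461 V
  V4 = 164·(cos(62.1°) + j·sin(62.1°)) = 76.74 + j144.9 V
Step 2 — Sum components: V_total = 80.34 + j146.8 V.
Step 3 — Convert to polar: |V_total| = 167.4 V, ∠V_total = 61.3°.

V_total = 167.4∠61.3° V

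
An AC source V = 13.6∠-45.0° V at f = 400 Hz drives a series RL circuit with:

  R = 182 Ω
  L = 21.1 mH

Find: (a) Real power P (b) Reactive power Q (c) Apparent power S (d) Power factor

Step 1 — Angular frequency: ω = 2π·f = 2π·400 = 2513 rad/s.
Step 2 — Component impedances:
  R: Z = R = 182 Ω
  L: Z = jωL = j·2513·0.0211 = 0 + j53.03 Ω
Step 3 — Series combination: Z_total = R + L = 182 + j53.03 Ω = 189.6∠16.2° Ω.
Step 4 — Source phasor: V = 13.6∠-45.0° V = 9.617 - j9.617 V.
Step 5 — Current: I = V / Z = 0.03451 - j0.06289 A = 0.07174∠-61.2° A.
Step 6 — Complex power: S = V·I* = 0.9367 + j0.2729 VA.
Step 7 — Real power: P = Re(S) = 0.9367 W.
Step 8 — Reactive power: Q = Im(S) = 0.2729 VAR.
Step 9 — Apparent power: |S| = 0.9757 VA.
Step 10 — Power factor: PF = P/|S| = 0.9601 (lagging).

(a) P = 0.9367 W  (b) Q = 0.2729 VAR  (c) S = 0.9757 VA  (d) PF = 0.9601 (lagging)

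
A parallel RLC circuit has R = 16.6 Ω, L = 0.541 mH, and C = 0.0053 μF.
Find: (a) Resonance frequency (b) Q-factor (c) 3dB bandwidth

Step 1 — Resonance: ω₀ = 1/√(LC) = 1/√(0.000541·5.3e-09) = 5.906e+05 rad/s.
Step 2 — f₀ = ω₀/(2π) = 9.399e+04 Hz.
Step 3 — Parallel Q: Q = R/(ω₀L) = 16.6/(5.906e+05·0.000541) = 0.05196.
Step 4 — Bandwidth: Δω = ω₀/Q = 1.137e+07 rad/s; BW = Δω/(2π) = 1.809e+06 Hz.

(a) f₀ = 9.399e+04 Hz  (b) Q = 0.05196  (c) BW = 1.809e+06 Hz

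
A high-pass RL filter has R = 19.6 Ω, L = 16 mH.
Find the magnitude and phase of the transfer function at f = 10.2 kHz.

Step 1 — Angular frequency: ω = 2π·1.02e+04 = 6.409e+04 rad/s.
Step 2 — Transfer function: H(jω) = jωL/(R + jωL).
Step 3 — Numerator jωL = j·1025; denominator R + jωL = 19.6 + j1025.
Step 4 — H = 0.9996 + j0.01911.
Step 5 — Magnitude: |H| = 0.9998 (-0.0 dB); phase: φ = 1.1°.

|H| = 0.9998 (-0.0 dB), φ = 1.1°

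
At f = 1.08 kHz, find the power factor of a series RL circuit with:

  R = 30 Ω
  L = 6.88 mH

Step 1 — Angular frequency: ω = 2π·f = 2π·1080 = 6786 rad/s.
Step 2 — Component impedances:
  R: Z = R = 30 Ω
  L: Z = jωL = j·6786·0.00688 = 0 + j46.69 Ω
Step 3 — Series combination: Z_total = R + L = 30 + j46.69 Ω = 55.49∠57.3° Ω.
Step 4 — Power factor: PF = cos(φ) = Re(Z)/|Z| = 30/55.49 = 0.5406.
Step 5 — Type: Im(Z) = 46.69 ⇒ lagging (phase φ = 57.3°).

PF = 0.5406 (lagging, φ = 57.3°)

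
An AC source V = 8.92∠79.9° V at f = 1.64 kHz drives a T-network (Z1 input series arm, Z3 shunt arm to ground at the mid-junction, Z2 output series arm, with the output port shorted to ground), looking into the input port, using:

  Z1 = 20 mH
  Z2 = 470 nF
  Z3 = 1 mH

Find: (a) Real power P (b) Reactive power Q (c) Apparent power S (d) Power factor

Step 1 — Angular frequency: ω = 2π·f = 2π·1640 = 1.03e+04 rad/s.
Step 2 — Component impedances:
  Z1: Z = jωL = j·1.03e+04·0.02 = 0 + j206.1 Ω
  Z2: Z = 1/(jωC) = -j/(ω·C) = 0 - j206.5 Ω
  Z3: Z = jωL = j·1.03e+04·0.001 = 0 + j10.3 Ω
Step 3 — With the output port shorted to ground, the output series arm Z2 runs from the junction to ground; the shunt arm Z3 also runs from the junction to ground. They appear in parallel: Z3 || Z2 = 0 + j10.85 Ω.
Step 4 — Series with input arm Z1: Z_in = Z1 + (Z3 || Z2) = 0 + j216.9 Ω = 216.9∠90.0° Ω.
Step 5 — Source phasor: V = 8.92∠79.9° V = 1.564 + j8.782 V.
Step 6 — Current: I = V / Z = 0.04048 - j0.007211 A = 0.04112∠-10.1° A.
Step 7 — Complex power: S = V·I* = 0 + j0.3668 VA.
Step 8 — Real power: P = Re(S) = 0 W.
Step 9 — Reactive power: Q = Im(S) = 0.3668 VAR.
Step 10 — Apparent power: |S| = 0.3668 VA.
Step 11 — Power factor: PF = P/|S| = 0 (lagging).

(a) P = 0 W  (b) Q = 0.3668 VAR  (c) S = 0.3668 VA  (d) PF = 0 (lagging)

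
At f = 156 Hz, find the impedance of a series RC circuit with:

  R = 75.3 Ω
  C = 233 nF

Step 1 — Angular frequency: ω = 2π·f = 2π·156 = 980.2 rad/s.
Step 2 — Component impedances:
  R: Z = R = 75.3 Ω
  C: Z = 1/(jωC) = -j/(ω·C) = 0 - j4379 Ω
Step 3 — Series combination: Z_total = R + C = 75.3 - j4379 Ω = 4379∠-89.0° Ω.

Z = 75.3 - j4379 Ω = 4379∠-89.0° Ω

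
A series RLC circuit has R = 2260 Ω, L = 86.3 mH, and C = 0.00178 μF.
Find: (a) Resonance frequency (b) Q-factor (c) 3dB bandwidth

Step 1 — Resonance: ω₀ = 1/√(LC) = 1/√(0.0863·1.78e-09) = 8.068e+04 rad/s.
Step 2 — f₀ = ω₀/(2π) = 1.284e+04 Hz.
Step 3 — Series Q: Q = ω₀L/R = 8.068e+04·0.0863/2260 = 3.081.
Step 4 — Bandwidth: Δω = ω₀/Q = 2.619e+04 rad/s; BW = Δω/(2π) = 4168 Hz.

(a) f₀ = 1.284e+04 Hz  (b) Q = 3.081  (c) BW = 4168 Hz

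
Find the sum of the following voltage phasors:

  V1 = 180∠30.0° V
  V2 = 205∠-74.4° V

Step 1 — Convert each phasor to rectangular form:
  V1 = 180·(cos(30.0°) + j·sin(30.0°)) = 155.9 + j90 V
  V2 = 205·(cos(-74.4°) + j·sin(-74.4°)) = 55.13 - j197.4 V
Step 2 — Sum components: V_total = 211 - j107.4 V.
Step 3 — Convert to polar: |V_total| = 236.8 V, ∠V_total = -27.0°.

V_total = 236.8∠-27.0° V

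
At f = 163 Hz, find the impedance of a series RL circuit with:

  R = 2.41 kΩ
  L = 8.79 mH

Step 1 — Angular frequency: ω = 2π·f = 2π·163 = 1024 rad/s.
Step 2 — Component impedances:
  R: Z = R = 2410 Ω
  L: Z = jωL = j·1024·0.00879 = 0 + j9.002 Ω
Step 3 — Series combination: Z_total = R + L = 2410 + j9.002 Ω = 2410∠0.2° Ω.

Z = 2410 + j9.002 Ω = 2410∠0.2° Ω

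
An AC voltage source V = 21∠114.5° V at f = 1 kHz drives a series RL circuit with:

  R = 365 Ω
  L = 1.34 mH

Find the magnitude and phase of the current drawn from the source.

Step 1 — Angular frequency: ω = 2π·f = 2π·1000 = 6283 rad/s.
Step 2 — Component impedances:
  R: Z = R = 365 Ω
  L: Z = jωL = j·6283·0.00134 = 0 + j8.419 Ω
Step 3 — Series combination: Z_total = R + L = 365 + j8.419 Ω = 365.1∠1.3° Ω.
Step 4 — Source phasor: V = 21∠114.5° V = -8.709 + j19.11 V.
Step 5 — Ohm's law: I = V / Z_total = (-8.709 + j19.11) / (365 + j8.419) = -0.02264 + j0.05288 A.
Step 6 — Convert to polar: |I| = 0.05752 A, ∠I = 113.2°.

I = 0.05752∠113.2° A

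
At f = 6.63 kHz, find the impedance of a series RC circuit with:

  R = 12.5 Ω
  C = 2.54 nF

Step 1 — Angular frequency: ω = 2π·f = 2π·6630 = 4.166e+04 rad/s.
Step 2 — Component impedances:
  R: Z = R = 12.5 Ω
  C: Z = 1/(jωC) = -j/(ω·C) = 0 - j9451 Ω
Step 3 — Series combination: Z_total = R + C = 12.5 - j9451 Ω = 9451∠-89.9° Ω.

Z = 12.5 - j9451 Ω = 9451∠-89.9° Ω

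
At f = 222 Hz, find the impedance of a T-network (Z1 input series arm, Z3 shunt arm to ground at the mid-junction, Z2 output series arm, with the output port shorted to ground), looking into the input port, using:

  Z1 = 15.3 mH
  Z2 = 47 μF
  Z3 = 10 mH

Step 1 — Angular frequency: ω = 2π·f = 2π·222 = 1395 rad/s.
Step 2 — Component impedances:
  Z1: Z = jωL = j·1395·0.0153 = 0 + j21.34 Ω
  Z2: Z = 1/(jωC) = -j/(ω·C) = 0 - j15.25 Ω
  Z3: Z = jωL = j·1395·0.01 = 0 + j13.95 Ω
Step 3 — With the output port shorted to ground, the output series arm Z2 runs from the junction to ground; the shunt arm Z3 also runs from the junction to ground. They appear in parallel: Z3 || Z2 = 0 + j163.1 Ω.
Step 4 — Series with input arm Z1: Z_in = Z1 + (Z3 || Z2) = 0 + j184.4 Ω = 184.4∠90.0° Ω.

Z = 0 + j184.4 Ω = 184.4∠90.0° Ω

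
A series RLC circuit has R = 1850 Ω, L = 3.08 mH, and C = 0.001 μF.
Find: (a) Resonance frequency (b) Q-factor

Step 1 — Resonance condition Im(Z)=0 gives ω₀ = 1/√(LC).
Step 2 — ω₀ = 1/√(0.00308·1e-09) = 5.698e+05 rad/s.
Step 3 — f₀ = ω₀/(2π) = 9.069e+04 Hz.
Step 4 — Series Q: Q = ω₀L/R = 5.698e+05·0.00308/1850 = 0.9486.

(a) f₀ = 9.069e+04 Hz  (b) Q = 0.9486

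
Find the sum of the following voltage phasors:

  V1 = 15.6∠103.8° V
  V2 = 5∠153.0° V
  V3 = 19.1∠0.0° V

Step 1 — Convert each phasor to rectangular form:
  V1 = 15.6·(cos(103.8°) + j·sin(103.8°)) = -3.721 + j15.15 V
  V2 = 5·(cos(153.0°) + j·sin(153.0°)) = -4.455 + j2.27 V
  V3 = 19.1·(cos(0.0°) + j·sin(0.0°)) = 19.1 V
Step 2 — Sum components: V_total = 10.92 + j17.42 V.
Step 3 — Convert to polar: |V_total| = 20.56 V, ∠V_total = 57.9°.

V_total = 20.56∠57.9° V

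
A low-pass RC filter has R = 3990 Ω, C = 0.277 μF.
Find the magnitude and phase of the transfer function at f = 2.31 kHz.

Step 1 — Angular frequency: ω = 2π·2310 = 1.451e+04 rad/s.
Step 2 — Transfer function: H(jω) = 1/(1 + jωRC).
Step 3 — Denominator: 1 + jωRC = 1 + j·1.451e+04·3990·2.77e-07 = 1 + j16.04.
Step 4 — H = 0.003871 - j0.0621.
Step 5 — Magnitude: |H| = 0.06222 (-24.1 dB); phase: φ = -86.4°.

|H| = 0.06222 (-24.1 dB), φ = -86.4°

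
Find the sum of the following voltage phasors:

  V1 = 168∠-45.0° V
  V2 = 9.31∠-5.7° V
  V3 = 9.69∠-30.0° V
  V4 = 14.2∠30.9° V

Step 1 — Convert each phasor to rectangular form:
  V1 = 168·(cos(-45.0°) + j·sin(-45.0°)) = 118.8 - j118.8 V
  V2 = 9.31·(cos(-5.7°) + j·sin(-5.7°)) = 9.264 - j0.9247 V
  V3 = 9.69·(cos(-30.0°) + j·sin(-30.0°)) = 8.392 - j4.845 V
  V4 = 14.2·(cos(30.9°) + j·sin(30.9°)) = 12.18 + j7.292 V
Step 2 — Sum components: V_total = 148.6 - j117.3 V.
Step 3 — Convert to polar: |V_total| = 189.3 V, ∠V_total = -38.3°.

V_total = 189.3∠-38.3° V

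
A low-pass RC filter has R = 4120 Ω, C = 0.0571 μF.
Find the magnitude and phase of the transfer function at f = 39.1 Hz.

Step 1 — Angular frequency: ω = 2π·39.1 = 245.7 rad/s.
Step 2 — Transfer function: H(jω) = 1/(1 + jωRC).
Step 3 — Denominator: 1 + jωRC = 1 + j·245.7·4120·5.71e-08 = 1 + j0.05779.
Step 4 — H = 0.9967 - j0.0576.
Step 5 — Magnitude: |H| = 0.9983 (-0.0 dB); phase: φ = -3.3°.

|H| = 0.9983 (-0.0 dB), φ = -3.3°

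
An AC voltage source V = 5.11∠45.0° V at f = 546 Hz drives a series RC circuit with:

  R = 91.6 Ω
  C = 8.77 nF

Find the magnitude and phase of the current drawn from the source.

Step 1 — Angular frequency: ω = 2π·f = 2π·546 = 3431 rad/s.
Step 2 — Component impedances:
  R: Z = R = 91.6 Ω
  C: Z = 1/(jωC) = -j/(ω·C) = 0 - j3.324e+04 Ω
Step 3 — Series combination: Z_total = R + C = 91.6 - j3.324e+04 Ω = 3.324e+04∠-89.8° Ω.
Step 4 — Source phasor: V = 5.11∠45.0° V = 3.613 + j3.613 V.
Step 5 — Ohm's law: I = V / Z_total = (3.613 + j3.613) / (91.6 - j3.324e+04) = -0.0001084 + j0.000109 A.
Step 6 — Convert to polar: |I| = 0.0001537 A, ∠I = 134.8°.

I = 0.0001537∠134.8° A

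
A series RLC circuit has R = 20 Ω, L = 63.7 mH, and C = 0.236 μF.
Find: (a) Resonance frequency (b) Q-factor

Step 1 — Resonance condition Im(Z)=0 gives ω₀ = 1/√(LC).
Step 2 — ω₀ = 1/√(0.0637·2.36e-07) = 8156 rad/s.
Step 3 — f₀ = ω₀/(2π) = 1298 Hz.
Step 4 — Series Q: Q = ω₀L/R = 8156·0.0637/20 = 25.98.

(a) f₀ = 1298 Hz  (b) Q = 25.98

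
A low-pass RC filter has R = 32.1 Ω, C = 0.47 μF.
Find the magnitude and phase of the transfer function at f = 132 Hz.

Step 1 — Angular frequency: ω = 2π·132 = 829.4 rad/s.
Step 2 — Transfer function: H(jω) = 1/(1 + jωRC).
Step 3 — Denominator: 1 + jωRC = 1 + j·829.4·32.1·4.7e-07 = 1 + j0.01251.
Step 4 — H = 0.9998 - j0.01251.
Step 5 — Magnitude: |H| = 0.9999 (-0.0 dB); phase: φ = -0.7°.

|H| = 0.9999 (-0.0 dB), φ = -0.7°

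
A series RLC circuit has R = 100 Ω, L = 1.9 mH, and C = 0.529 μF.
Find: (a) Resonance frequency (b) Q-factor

Step 1 — Resonance condition Im(Z)=0 gives ω₀ = 1/√(LC).
Step 2 — ω₀ = 1/√(0.0019·5.29e-07) = 3.154e+04 rad/s.
Step 3 — f₀ = ω₀/(2π) = 5020 Hz.
Step 4 — Series Q: Q = ω₀L/R = 3.154e+04·0.0019/100 = 0.5993.

(a) f₀ = 5020 Hz  (b) Q = 0.5993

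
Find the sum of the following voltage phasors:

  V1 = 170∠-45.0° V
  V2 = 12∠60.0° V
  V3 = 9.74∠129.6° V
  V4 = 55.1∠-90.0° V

Step 1 — Convert each phasor to rectangular form:
  V1 = 170·(cos(-45.0°) + j·sin(-45.0°)) = 120.2 - j120.2 V
  V2 = 12·(cos(60.0°) + j·sin(60.0°)) = 6 + j10.39 V
  V3 = 9.74·(cos(129.6°) + j·sin(129.6°)) = -6.209 + j7.505 V
  V4 = 55.1·(cos(-90.0°) + j·sin(-90.0°)) = 0 - j55.1 V
Step 2 — Sum components: V_total = 120 - j157.4 V.
Step 3 — Convert to polar: |V_total| = 197.9 V, ∠V_total = -52.7°.

V_total = 197.9∠-52.7° V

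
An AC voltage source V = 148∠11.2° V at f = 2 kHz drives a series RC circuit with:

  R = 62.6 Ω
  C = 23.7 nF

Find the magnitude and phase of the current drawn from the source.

Step 1 — Angular frequency: ω = 2π·f = 2π·2000 = 1.257e+04 rad/s.
Step 2 — Component impedances:
  R: Z = R = 62.6 Ω
  C: Z = 1/(jωC) = -j/(ω·C) = 0 - j3358 Ω
Step 3 — Series combination: Z_total = R + C = 62.6 - j3358 Ω = 3358∠-88.9° Ω.
Step 4 — Source phasor: V = 148∠11.2° V = 145.2 + j28.75 V.
Step 5 — Ohm's law: I = V / Z_total = (145.2 + j28.75) / (62.6 - j3358) = -0.007753 + j0.04338 A.
Step 6 — Convert to polar: |I| = 0.04407 A, ∠I = 100.1°.

I = 0.04407∠100.1° A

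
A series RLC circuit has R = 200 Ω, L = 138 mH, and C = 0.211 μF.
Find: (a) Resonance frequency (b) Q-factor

Step 1 — Resonance condition Im(Z)=0 gives ω₀ = 1/√(LC).
Step 2 — ω₀ = 1/√(0.138·2.11e-07) = 5860 rad/s.
Step 3 — f₀ = ω₀/(2π) = 932.7 Hz.
Step 4 — Series Q: Q = ω₀L/R = 5860·0.138/200 = 4.044.

(a) f₀ = 932.7 Hz  (b) Q = 4.044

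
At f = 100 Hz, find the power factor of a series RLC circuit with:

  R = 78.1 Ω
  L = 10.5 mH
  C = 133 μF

Step 1 — Angular frequency: ω = 2π·f = 2π·100 = 628.3 rad/s.
Step 2 — Component impedances:
  R: Z = R = 78.1 Ω
  L: Z = jωL = j·628.3·0.0105 = 0 + j6.597 Ω
  C: Z = 1/(jωC) = -j/(ω·C) = 0 - j11.97 Ω
Step 3 — Series combination: Z_total = R + L + C = 78.1 - j5.369 Ω = 78.28∠-3.9° Ω.
Step 4 — Power factor: PF = cos(φ) = Re(Z)/|Z| = 78.1/78.284 = 0.9976.
Step 5 — Type: Im(Z) = -5.369 ⇒ leading (phase φ = -3.9°).

PF = 0.9976 (leading, φ = -3.9°)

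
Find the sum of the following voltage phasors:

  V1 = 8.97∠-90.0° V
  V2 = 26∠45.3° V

Step 1 — Convert each phasor to rectangular form:
  V1 = 8.97·(cos(-90.0°) + j·sin(-90.0°)) = 0 - j8.97 V
  V2 = 26·(cos(45.3°) + j·sin(45.3°)) = 18.29 + j18.48 V
Step 2 — Sum components: V_total = 18.29 + j9.511 V.
Step 3 — Convert to polar: |V_total| = 20.61 V, ∠V_total = 27.5°.

V_total = 20.61∠27.5° V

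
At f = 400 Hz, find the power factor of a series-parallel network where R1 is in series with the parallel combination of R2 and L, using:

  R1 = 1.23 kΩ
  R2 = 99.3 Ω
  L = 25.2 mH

Step 1 — Angular frequency: ω = 2π·f = 2π·400 = 2513 rad/s.
Step 2 — Component impedances:
  R1: Z = R = 1230 Ω
  R2: Z = R = 99.3 Ω
  L: Z = jωL = j·2513·0.0252 = 0 + j63.33 Ω
Step 3 — Parallel branch: R2 || L = 1/(1/R2 + 1/L) = 28.71 + j45.02 Ω.
Step 4 — Series with R1: Z_total = R1 + (R2 || L) = 1259 + j45.02 Ω = 1260∠2.0° Ω.
Step 5 — Power factor: PF = cos(φ) = Re(Z)/|Z| = 1258.7/1259.5 = 0.9994.
Step 6 — Type: Im(Z) = 45.02 ⇒ lagging (phase φ = 2.0°).

PF = 0.9994 (lagging, φ = 2.0°)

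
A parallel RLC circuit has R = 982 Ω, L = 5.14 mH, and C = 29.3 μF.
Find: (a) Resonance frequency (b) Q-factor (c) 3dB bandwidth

Step 1 — Resonance: ω₀ = 1/√(LC) = 1/√(0.00514·2.93e-05) = 2577 rad/s.
Step 2 — f₀ = ω₀/(2π) = 410.1 Hz.
Step 3 — Parallel Q: Q = R/(ω₀L) = 982/(2577·0.00514) = 74.14.
Step 4 — Bandwidth: Δω = ω₀/Q = 34.76 rad/s; BW = Δω/(2π) = 5.531 Hz.

(a) f₀ = 410.1 Hz  (b) Q = 74.14  (c) BW = 5.531 Hz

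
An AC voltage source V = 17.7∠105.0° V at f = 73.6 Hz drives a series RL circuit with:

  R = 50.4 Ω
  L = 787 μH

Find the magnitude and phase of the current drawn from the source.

Step 1 — Angular frequency: ω = 2π·f = 2π·73.6 = 462.4 rad/s.
Step 2 — Component impedances:
  R: Z = R = 50.4 Ω
  L: Z = jωL = j·462.4·0.000787 = 0 + j0.3639 Ω
Step 3 — Series combination: Z_total = R + L = 50.4 + j0.3639 Ω = 50.4∠0.4° Ω.
Step 4 — Source phasor: V = 17.7∠105.0° V = -4.581 + j17.1 V.
Step 5 — Ohm's law: I = V / Z_total = (-4.581 + j17.1) / (50.4 + j0.3639) = -0.08844 + j0.3399 A.
Step 6 — Convert to polar: |I| = 0.3512 A, ∠I = 104.6°.

I = 0.3512∠104.6° A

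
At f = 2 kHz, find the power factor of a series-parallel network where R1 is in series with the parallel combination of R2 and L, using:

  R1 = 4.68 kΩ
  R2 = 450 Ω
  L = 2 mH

Step 1 — Angular frequency: ω = 2π·f = 2π·2000 = 1.257e+04 rad/s.
Step 2 — Component impedances:
  R1: Z = R = 4680 Ω
  R2: Z = R = 450 Ω
  L: Z = jωL = j·1.257e+04·0.002 = 0 + j25.13 Ω
Step 3 — Parallel branch: R2 || L = 1/(1/R2 + 1/L) = 1.399 + j25.05 Ω.
Step 4 — Series with R1: Z_total = R1 + (R2 || L) = 4681 + j25.05 Ω = 4681∠0.3° Ω.
Step 5 — Power factor: PF = cos(φ) = Re(Z)/|Z| = 4681/4681 = 1.
Step 6 — Type: Im(Z) = 25.05 ⇒ lagging (phase φ = 0.3°).

PF = 1 (lagging, φ = 0.3°)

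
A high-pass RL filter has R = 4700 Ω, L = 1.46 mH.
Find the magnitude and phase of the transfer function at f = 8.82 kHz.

Step 1 — Angular frequency: ω = 2π·8820 = 5.542e+04 rad/s.
Step 2 — Transfer function: H(jω) = jωL/(R + jωL).
Step 3 — Numerator jωL = j·80.91; denominator R + jωL = 4700 + j80.91.
Step 4 — H = 0.0002963 + j0.01721.
Step 5 — Magnitude: |H| = 0.01721 (-35.3 dB); phase: φ = 89.0°.

|H| = 0.01721 (-35.3 dB), φ = 89.0°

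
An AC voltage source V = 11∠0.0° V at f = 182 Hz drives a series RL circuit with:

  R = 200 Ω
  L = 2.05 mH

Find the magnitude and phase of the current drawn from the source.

Step 1 — Angular frequency: ω = 2π·f = 2π·182 = 1144 rad/s.
Step 2 — Component impedances:
  R: Z = R = 200 Ω
  L: Z = jωL = j·1144·0.00205 = 0 + j2.344 Ω
Step 3 — Series combination: Z_total = R + L = 200 + j2.344 Ω = 200∠0.7° Ω.
Step 4 — Source phasor: V = 11∠0.0° V = 11 V.
Step 5 — Ohm's law: I = V / Z_total = (11) / (200 + j2.344) = 0.05499 - j0.0006446 A.
Step 6 — Convert to polar: |I| = 0.055 A, ∠I = -0.7°.

I = 0.055∠-0.7° A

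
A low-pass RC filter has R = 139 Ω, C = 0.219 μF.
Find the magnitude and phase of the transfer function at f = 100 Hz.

Step 1 — Angular frequency: ω = 2π·100 = 628.3 rad/s.
Step 2 — Transfer function: H(jω) = 1/(1 + jωRC).
Step 3 — Denominator: 1 + jωRC = 1 + j·628.3·139·2.19e-07 = 1 + j0.01913.
Step 4 — H = 0.9996 - j0.01912.
Step 5 — Magnitude: |H| = 0.9998 (-0.0 dB); phase: φ = -1.1°.

|H| = 0.9998 (-0.0 dB), φ = -1.1°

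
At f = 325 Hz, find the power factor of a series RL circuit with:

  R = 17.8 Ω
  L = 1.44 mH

Step 1 — Angular frequency: ω = 2π·f = 2π·325 = 2042 rad/s.
Step 2 — Component impedances:
  R: Z = R = 17.8 Ω
  L: Z = jωL = j·2042·0.00144 = 0 + j2.941 Ω
Step 3 — Series combination: Z_total = R + L = 17.8 + j2.941 Ω = 18.04∠9.4° Ω.
Step 4 — Power factor: PF = cos(φ) = Re(Z)/|Z| = 17.8/18.041 = 0.9866.
Step 5 — Type: Im(Z) = 2.941 ⇒ lagging (phase φ = 9.4°).

PF = 0.9866 (lagging, φ = 9.4°)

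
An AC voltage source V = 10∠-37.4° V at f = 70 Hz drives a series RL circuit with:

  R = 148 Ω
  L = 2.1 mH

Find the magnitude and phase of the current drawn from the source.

Step 1 — Angular frequency: ω = 2π·f = 2π·70 = 439.8 rad/s.
Step 2 — Component impedances:
  R: Z = R = 148 Ω
  L: Z = jωL = j·439.8·0.0021 = 0 + j0.9236 Ω
Step 3 — Series combination: Z_total = R + L = 148 + j0.9236 Ω = 148∠0.4° Ω.
Step 4 — Source phasor: V = 10∠-37.4° V = 7.944 - j6.074 V.
Step 5 — Ohm's law: I = V / Z_total = (7.944 - j6.074) / (148 + j0.9236) = 0.05342 - j0.04137 A.
Step 6 — Convert to polar: |I| = 0.06757 A, ∠I = -37.8°.

I = 0.06757∠-37.8° A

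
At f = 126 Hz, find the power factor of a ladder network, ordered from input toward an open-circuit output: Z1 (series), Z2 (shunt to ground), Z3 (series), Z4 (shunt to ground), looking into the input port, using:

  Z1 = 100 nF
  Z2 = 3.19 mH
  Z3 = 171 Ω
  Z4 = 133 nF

Step 1 — Angular frequency: ω = 2π·f = 2π·126 = 791.7 rad/s.
Step 2 — Component impedances:
  Z1: Z = 1/(jωC) = -j/(ω·C) = 0 - j1.263e+04 Ω
  Z2: Z = jωL = j·791.7·0.00319 = 0 + j2.525 Ω
  Z3: Z = R = 171 Ω
  Z4: Z = 1/(jωC) = -j/(ω·C) = 0 - j9497 Ω
Step 3 — Ladder network (open output): work backward from the far end, alternating series and parallel combinations. Z_in = 0 - j1.263e+04 Ω = 1.263e+04∠-90.0° Ω.
Step 4 — Power factor: PF = cos(φ) = Re(Z)/|Z| = 1.20941e-05/12628.8 = 9.577e-10.
Step 5 — Type: Im(Z) = -1.263e+04 ⇒ leading (phase φ = -90.0°).

PF = 9.577e-10 (leading, φ = -90.0°)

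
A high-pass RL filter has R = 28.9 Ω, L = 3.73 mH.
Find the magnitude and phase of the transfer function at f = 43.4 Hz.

Step 1 — Angular frequency: ω = 2π·43.4 = 272.7 rad/s.
Step 2 — Transfer function: H(jω) = jωL/(R + jωL).
Step 3 — Numerator jωL = j·1.017; denominator R + jωL = 28.9 + j1.017.
Step 4 — H = 0.001237 + j0.03515.
Step 5 — Magnitude: |H| = 0.03517 (-29.1 dB); phase: φ = 88.0°.

|H| = 0.03517 (-29.1 dB), φ = 88.0°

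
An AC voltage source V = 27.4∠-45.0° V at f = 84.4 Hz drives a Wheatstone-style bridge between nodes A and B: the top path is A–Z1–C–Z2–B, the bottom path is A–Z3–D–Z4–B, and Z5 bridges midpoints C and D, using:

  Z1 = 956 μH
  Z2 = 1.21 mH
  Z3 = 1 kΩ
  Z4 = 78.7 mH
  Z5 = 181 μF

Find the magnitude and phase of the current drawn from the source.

Step 1 — Angular frequency: ω = 2π·f = 2π·84.4 = 530.3 rad/s.
Step 2 — Component impedances:
  Z1: Z = jωL = j·530.3·0.000956 = 0 + j0.507 Ω
  Z2: Z = jωL = j·530.3·0.00121 = 0 + j0.6417 Ω
  Z3: Z = R = 1000 Ω
  Z4: Z = jωL = j·530.3·0.0787 = 0 + j41.73 Ω
  Z5: Z = 1/(jωC) = -j/(ω·C) = 0 - j10.42 Ω
Step 3 — Bridge requires nodal analysis (the Z5 bridge couples midpoints C and D, so the two paths cannot be reduced to a simple series/parallel combination). Setting node B to ground and injecting 1 A at node A, the 3-node admittance system at A, C, D solves to V_A = Z_AB = 8.866e-05 + j1.136 Ω = 1.136∠90.0° Ω.
Step 4 — Source phasor: V = 27.4∠-45.0° V = 19.37 - j19.37 V.
Step 5 — Ohm's law: I = V / Z_total = (19.37 - j19.37) / (8.866e-05 + j1.136) = -17.06 - j17.06 A.
Step 6 — Convert to polar: |I| = 24.13 A, ∠I = -135.0°.

I = 24.13∠-135.0° A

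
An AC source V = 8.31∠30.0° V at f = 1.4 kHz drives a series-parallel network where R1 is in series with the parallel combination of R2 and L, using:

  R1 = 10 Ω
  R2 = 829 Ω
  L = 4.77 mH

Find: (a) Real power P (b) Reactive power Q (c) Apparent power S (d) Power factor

Step 1 — Angular frequency: ω = 2π·f = 2π·1400 = 8796 rad/s.
Step 2 — Component impedances:
  R1: Z = R = 10 Ω
  R2: Z = R = 829 Ω
  L: Z = jωL = j·8796·0.00477 = 0 + j41.96 Ω
Step 3 — Parallel branch: R2 || L = 1/(1/R2 + 1/L) = 2.118 + j41.85 Ω.
Step 4 — Series with R1: Z_total = R1 + (R2 || L) = 12.12 + j41.85 Ω = 43.57∠73.9° Ω.
Step 5 — Source phasor: V = 8.31∠30.0° V = 7.197 + j4.155 V.
Step 6 — Current: I = V / Z = 0.1375 - j0.1321 A = 0.1907∠-43.9° A.
Step 7 — Complex power: S = V·I* = 0.4408 + j1.522 VA.
Step 8 — Real power: P = Re(S) = 0.4408 W.
Step 9 — Reactive power: Q = Im(S) = 1.522 VAR.
Step 10 — Apparent power: |S| = 1.585 VA.
Step 11 — Power factor: PF = P/|S| = 0.2781 (lagging).

(a) P = 0.4408 W  (b) Q = 1.522 VAR  (c) S = 1.585 VA  (d) PF = 0.2781 (lagging)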